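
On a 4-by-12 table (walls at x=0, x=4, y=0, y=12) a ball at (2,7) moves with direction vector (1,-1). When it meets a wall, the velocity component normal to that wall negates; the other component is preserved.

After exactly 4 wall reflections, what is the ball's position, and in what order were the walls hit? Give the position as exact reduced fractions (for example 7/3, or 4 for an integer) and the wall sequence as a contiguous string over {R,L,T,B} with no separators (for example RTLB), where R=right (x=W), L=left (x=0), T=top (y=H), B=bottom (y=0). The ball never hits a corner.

Final position: (4,3)
Wall sequence: RLBR

1. t=2 → R at (4,5); v=(-1,-1)
2. t=4 → L at (0,1); v=(1,-1)
3. t=1 → B at (1,0); v=(1,1)
4. t=3 → R at (4,3); v=(-1,1)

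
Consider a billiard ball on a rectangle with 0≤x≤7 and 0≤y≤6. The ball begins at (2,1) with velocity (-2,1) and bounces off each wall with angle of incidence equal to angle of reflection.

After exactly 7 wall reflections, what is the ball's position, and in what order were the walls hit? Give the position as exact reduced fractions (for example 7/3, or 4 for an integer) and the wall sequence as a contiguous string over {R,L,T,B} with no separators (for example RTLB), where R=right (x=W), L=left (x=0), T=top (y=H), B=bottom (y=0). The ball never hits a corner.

1. t=1 → L at (0,2); v=(2,1)
2. t=7/2 → R at (7,11/2); v=(-2,1)
3. t=1/2 → T at (6,6); v=(-2,-1)
4. t=3 → L at (0,3); v=(2,-1)
5. t=3 → B at (6,0); v=(2,1)
6. t=1/2 → R at (7,1/2); v=(-2,1)
7. t=7/2 → L at (0,4); v=(2,1)

Final position: (0,4)
Wall sequence: LRTLBRL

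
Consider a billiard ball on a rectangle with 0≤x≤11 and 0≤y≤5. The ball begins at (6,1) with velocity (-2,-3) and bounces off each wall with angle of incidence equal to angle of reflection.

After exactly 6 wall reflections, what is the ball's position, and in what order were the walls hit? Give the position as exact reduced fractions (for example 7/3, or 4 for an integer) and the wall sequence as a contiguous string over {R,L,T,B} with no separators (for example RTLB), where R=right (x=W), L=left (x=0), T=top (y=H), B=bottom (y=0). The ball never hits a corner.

Final position: (8,0)
Wall sequence: BTLBTB

1. t=1/3 → B at (16/3,0); v=(-2,3)
2. t=5/3 → T at (2,5); v=(-2,-3)
3. t=1 → L at (0,2); v=(2,-3)
4. t=2/3 → B at (4/3,0); v=(2,3)
5. t=5/3 → T at (14/3,5); v=(2,-3)
6. t=5/3 → B at (8,0); v=(2,3)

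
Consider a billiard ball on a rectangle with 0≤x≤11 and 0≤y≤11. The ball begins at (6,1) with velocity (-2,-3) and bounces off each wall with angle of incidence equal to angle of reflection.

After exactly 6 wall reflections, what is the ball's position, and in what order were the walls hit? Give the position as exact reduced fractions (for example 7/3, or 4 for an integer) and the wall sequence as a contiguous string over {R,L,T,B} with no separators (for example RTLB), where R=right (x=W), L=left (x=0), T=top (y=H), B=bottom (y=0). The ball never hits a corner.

1. t=1/3 → B at (16/3,0); v=(-2,3)
2. t=8/3 → L at (0,8); v=(2,3)
3. t=1 → T at (2,11); v=(2,-3)
4. t=11/3 → B at (28/3,0); v=(2,3)
5. t=5/6 → R at (11,5/2); v=(-2,3)
6. t=17/6 → T at (16/3,11); v=(-2,-3)

Final position: (16/3,11)
Wall sequence: BLTBRT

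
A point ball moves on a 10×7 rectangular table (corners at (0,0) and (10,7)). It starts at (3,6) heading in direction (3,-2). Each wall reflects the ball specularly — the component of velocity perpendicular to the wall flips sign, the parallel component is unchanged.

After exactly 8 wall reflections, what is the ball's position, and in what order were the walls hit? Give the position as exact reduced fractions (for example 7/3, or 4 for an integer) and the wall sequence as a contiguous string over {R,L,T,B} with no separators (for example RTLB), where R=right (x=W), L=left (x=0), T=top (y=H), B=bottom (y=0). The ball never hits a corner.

Final position: (7/2,7)
Wall sequence: RBLTRBLT

1. t=7/3 → R at (10,4/3); v=(-3,-2)
2. t=2/3 → B at (8,0); v=(-3,2)
3. t=8/3 → L at (0,16/3); v=(3,2)
4. t=5/6 → T at (5/2,7); v=(3,-2)
5. t=5/2 → R at (10,2); v=(-3,-2)
6. t=1 → B at (7,0); v=(-3,2)
7. t=7/3 → L at (0,14/3); v=(3,2)
8. t=7/6 → T at (7/2,7); v=(3,-2)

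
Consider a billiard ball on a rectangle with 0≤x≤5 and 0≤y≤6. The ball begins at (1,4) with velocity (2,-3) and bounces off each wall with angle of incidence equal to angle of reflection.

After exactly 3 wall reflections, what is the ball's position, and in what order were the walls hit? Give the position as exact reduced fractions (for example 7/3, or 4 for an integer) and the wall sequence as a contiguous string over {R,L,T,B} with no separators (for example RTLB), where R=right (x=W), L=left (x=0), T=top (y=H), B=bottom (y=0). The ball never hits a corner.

1. t=4/3 → B at (11/3,0); v=(2,3)
2. t=2/3 → R at (5,2); v=(-2,3)
3. t=4/3 → T at (7/3,6); v=(-2,-3)

Final position: (7/3,6)
Wall sequence: BRT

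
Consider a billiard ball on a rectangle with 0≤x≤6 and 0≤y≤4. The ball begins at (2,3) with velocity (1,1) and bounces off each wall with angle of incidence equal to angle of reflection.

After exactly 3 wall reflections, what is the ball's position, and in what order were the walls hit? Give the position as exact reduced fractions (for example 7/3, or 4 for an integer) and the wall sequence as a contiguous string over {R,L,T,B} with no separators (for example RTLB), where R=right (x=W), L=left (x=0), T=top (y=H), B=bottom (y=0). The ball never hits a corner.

Final position: (5,0)
Wall sequence: TRB

1. t=1 → T at (3,4); v=(1,-1)
2. t=3 → R at (6,1); v=(-1,-1)
3. t=1 → B at (5,0); v=(-1,1)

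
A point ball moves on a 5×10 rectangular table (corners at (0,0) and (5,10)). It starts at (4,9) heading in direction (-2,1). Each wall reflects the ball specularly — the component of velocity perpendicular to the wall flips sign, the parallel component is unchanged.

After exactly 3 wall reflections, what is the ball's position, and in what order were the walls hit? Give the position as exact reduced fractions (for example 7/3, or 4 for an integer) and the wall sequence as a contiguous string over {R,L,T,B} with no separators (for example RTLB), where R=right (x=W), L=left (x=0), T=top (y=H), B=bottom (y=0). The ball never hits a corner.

Final position: (5,13/2)
Wall sequence: TLR

1. t=1 → T at (2,10); v=(-2,-1)
2. t=1 → L at (0,9); v=(2,-1)
3. t=5/2 → R at (5,13/2); v=(-2,-1)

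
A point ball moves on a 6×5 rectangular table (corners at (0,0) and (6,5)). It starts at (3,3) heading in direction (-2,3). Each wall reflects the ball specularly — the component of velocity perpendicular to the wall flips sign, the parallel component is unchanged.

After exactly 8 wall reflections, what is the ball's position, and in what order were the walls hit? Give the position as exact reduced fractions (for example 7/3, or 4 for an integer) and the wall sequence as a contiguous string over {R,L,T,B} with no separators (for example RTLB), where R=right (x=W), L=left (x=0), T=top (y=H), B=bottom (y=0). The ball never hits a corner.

1. t=2/3 → T at (5/3,5); v=(-2,-3)
2. t=5/6 → L at (0,5/2); v=(2,-3)
3. t=5/6 → B at (5/3,0); v=(2,3)
4. t=5/3 → T at (5,5); v=(2,-3)
5. t=1/2 → R at (6,7/2); v=(-2,-3)
6. t=7/6 → B at (11/3,0); v=(-2,3)
7. t=5/3 → T at (1/3,5); v=(-2,-3)
8. t=1/6 → L at (0,9/2); v=(2,-3)

Final position: (0,9/2)
Wall sequence: TLBTRBTL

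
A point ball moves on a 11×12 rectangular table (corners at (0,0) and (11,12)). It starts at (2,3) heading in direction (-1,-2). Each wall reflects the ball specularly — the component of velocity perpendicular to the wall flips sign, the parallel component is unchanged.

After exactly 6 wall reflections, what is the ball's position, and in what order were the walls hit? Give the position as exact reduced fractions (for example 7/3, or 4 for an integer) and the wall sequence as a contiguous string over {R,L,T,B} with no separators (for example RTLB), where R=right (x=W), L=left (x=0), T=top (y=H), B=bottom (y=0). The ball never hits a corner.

1. t=3/2 → B at (1/2,0); v=(-1,2)
2. t=1/2 → L at (0,1); v=(1,2)
3. t=11/2 → T at (11/2,12); v=(1,-2)
4. t=11/2 → R at (11,1); v=(-1,-2)
5. t=1/2 → B at (21/2,0); v=(-1,2)
6. t=6 → T at (9/2,12); v=(-1,-2)

Final position: (9/2,12)
Wall sequence: BLTRBT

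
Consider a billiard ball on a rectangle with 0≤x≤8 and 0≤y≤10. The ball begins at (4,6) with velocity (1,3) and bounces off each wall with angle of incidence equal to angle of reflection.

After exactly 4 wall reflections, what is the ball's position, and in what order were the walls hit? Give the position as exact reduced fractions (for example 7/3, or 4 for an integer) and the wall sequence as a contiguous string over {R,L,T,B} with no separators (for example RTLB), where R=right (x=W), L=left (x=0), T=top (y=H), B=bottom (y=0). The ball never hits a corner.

1. t=4/3 → T at (16/3,10); v=(1,-3)
2. t=8/3 → R at (8,2); v=(-1,-3)
3. t=2/3 → B at (22/3,0); v=(-1,3)
4. t=10/3 → T at (4,10); v=(-1,-3)

Final position: (4,10)
Wall sequence: TRBT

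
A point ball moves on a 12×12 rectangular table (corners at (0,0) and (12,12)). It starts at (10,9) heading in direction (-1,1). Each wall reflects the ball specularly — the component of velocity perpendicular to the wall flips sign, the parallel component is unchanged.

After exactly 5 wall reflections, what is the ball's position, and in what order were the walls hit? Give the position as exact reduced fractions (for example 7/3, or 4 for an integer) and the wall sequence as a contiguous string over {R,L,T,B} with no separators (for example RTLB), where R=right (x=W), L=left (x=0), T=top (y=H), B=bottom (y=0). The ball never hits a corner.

1. t=3 → T at (7,12); v=(-1,-1)
2. t=7 → L at (0,5); v=(1,-1)
3. t=5 → B at (5,0); v=(1,1)
4. t=7 → R at (12,7); v=(-1,1)
5. t=5 → T at (7,12); v=(-1,-1)

Final position: (7,12)
Wall sequence: TLBRT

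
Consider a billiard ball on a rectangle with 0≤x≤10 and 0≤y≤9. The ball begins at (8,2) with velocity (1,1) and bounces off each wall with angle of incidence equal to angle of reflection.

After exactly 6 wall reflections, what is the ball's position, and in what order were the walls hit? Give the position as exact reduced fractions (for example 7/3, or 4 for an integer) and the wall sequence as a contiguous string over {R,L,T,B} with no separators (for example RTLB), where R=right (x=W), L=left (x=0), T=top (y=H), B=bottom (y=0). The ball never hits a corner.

Final position: (7,9)
Wall sequence: RTLBRT

1. t=2 → R at (10,4); v=(-1,1)
2. t=5 → T at (5,9); v=(-1,-1)
3. t=5 → L at (0,4); v=(1,-1)
4. t=4 → B at (4,0); v=(1,1)
5. t=6 → R at (10,6); v=(-1,1)
6. t=3 → T at (7,9); v=(-1,-1)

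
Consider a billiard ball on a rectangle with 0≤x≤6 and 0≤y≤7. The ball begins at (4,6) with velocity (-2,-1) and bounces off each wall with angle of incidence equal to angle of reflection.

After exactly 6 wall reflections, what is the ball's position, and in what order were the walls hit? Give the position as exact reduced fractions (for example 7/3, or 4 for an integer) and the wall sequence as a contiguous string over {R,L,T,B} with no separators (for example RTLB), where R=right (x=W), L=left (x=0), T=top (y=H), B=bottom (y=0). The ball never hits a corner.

Final position: (2,7)
Wall sequence: LRBLRT

1. t=2 → L at (0,4); v=(2,-1)
2. t=3 → R at (6,1); v=(-2,-1)
3. t=1 → B at (4,0); v=(-2,1)
4. t=2 → L at (0,2); v=(2,1)
5. t=3 → R at (6,5); v=(-2,1)
6. t=2 → T at (2,7); v=(-2,-1)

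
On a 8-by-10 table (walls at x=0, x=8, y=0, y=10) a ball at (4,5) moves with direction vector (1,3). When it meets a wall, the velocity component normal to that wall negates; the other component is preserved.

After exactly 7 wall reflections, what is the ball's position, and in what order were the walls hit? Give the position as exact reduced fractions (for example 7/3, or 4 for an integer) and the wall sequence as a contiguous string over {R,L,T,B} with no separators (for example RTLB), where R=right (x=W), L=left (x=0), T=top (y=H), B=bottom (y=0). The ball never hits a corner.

1. t=5/3 → T at (17/3,10); v=(1,-3)
2. t=7/3 → R at (8,3); v=(-1,-3)
3. t=1 → B at (7,0); v=(-1,3)
4. t=10/3 → T at (11/3,10); v=(-1,-3)
5. t=10/3 → B at (1/3,0); v=(-1,3)
6. t=1/3 → L at (0,1); v=(1,3)
7. t=3 → T at (3,10); v=(1,-3)

Final position: (3,10)
Wall sequence: TRBTBLT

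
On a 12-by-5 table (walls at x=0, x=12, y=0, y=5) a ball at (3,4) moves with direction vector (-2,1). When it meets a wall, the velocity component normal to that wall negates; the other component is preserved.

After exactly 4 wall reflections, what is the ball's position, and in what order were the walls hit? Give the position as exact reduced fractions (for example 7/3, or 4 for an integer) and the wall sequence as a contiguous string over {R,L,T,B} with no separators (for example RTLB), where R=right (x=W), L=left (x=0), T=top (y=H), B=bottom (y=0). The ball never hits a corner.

1. t=1 → T at (1,5); v=(-2,-1)
2. t=1/2 → L at (0,9/2); v=(2,-1)
3. t=9/2 → B at (9,0); v=(2,1)
4. t=3/2 → R at (12,3/2); v=(-2,1)

Final position: (12,3/2)
Wall sequence: TLBR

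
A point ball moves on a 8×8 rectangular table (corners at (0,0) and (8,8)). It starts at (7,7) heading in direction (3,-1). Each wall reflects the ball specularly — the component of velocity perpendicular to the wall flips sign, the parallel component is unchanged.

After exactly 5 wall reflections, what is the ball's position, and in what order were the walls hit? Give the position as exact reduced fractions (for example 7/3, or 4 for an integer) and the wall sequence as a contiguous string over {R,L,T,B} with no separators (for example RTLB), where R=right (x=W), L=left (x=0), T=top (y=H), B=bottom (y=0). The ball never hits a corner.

Final position: (0,4/3)
Wall sequence: RLRBL

1. t=1/3 → R at (8,20/3); v=(-3,-1)
2. t=8/3 → L at (0,4); v=(3,-1)
3. t=8/3 → R at (8,4/3); v=(-3,-1)
4. t=4/3 → B at (4,0); v=(-3,1)
5. t=4/3 → L at (0,4/3); v=(3,1)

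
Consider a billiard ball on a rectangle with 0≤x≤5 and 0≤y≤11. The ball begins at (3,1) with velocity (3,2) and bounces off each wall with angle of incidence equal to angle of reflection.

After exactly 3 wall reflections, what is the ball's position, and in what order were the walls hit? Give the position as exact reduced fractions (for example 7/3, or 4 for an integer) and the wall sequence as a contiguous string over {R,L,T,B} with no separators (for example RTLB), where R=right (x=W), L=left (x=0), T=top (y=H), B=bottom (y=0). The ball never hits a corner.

Final position: (5,9)
Wall sequence: RLR

1. t=2/3 → R at (5,7/3); v=(-3,2)
2. t=5/3 → L at (0,17/3); v=(3,2)
3. t=5/3 → R at (5,9); v=(-3,2)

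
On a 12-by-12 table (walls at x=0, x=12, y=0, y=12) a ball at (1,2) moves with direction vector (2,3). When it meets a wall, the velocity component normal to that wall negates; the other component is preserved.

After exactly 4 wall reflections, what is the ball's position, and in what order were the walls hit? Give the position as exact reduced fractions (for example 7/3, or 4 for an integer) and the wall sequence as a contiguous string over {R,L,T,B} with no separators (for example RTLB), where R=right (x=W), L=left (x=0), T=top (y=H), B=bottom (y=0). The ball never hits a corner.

Final position: (1/3,12)
Wall sequence: TRBT

1. t=10/3 → T at (23/3,12); v=(2,-3)
2. t=13/6 → R at (12,11/2); v=(-2,-3)
3. t=11/6 → B at (25/3,0); v=(-2,3)
4. t=4 → T at (1/3,12); v=(-2,-3)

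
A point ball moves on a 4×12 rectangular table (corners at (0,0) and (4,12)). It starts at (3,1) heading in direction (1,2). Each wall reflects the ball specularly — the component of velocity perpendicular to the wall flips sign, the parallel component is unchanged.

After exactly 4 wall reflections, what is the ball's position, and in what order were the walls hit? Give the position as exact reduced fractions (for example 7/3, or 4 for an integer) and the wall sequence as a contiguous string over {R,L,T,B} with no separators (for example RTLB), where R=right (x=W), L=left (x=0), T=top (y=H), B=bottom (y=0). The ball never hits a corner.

Final position: (4,5)
Wall sequence: RLTR

1. t=1 → R at (4,3); v=(-1,2)
2. t=4 → L at (0,11); v=(1,2)
3. t=1/2 → T at (1/2,12); v=(1,-2)
4. t=7/2 → R at (4,5); v=(-1,-2)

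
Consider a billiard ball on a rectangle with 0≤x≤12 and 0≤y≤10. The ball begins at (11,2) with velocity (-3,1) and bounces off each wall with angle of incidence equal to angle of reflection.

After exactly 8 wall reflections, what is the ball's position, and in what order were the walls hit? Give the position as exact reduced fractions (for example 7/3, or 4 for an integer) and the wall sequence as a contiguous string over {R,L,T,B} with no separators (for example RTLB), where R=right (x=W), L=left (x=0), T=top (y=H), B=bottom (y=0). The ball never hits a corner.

Final position: (12,17/3)
Wall sequence: LRTLRBLR

1. t=11/3 → L at (0,17/3); v=(3,1)
2. t=4 → R at (12,29/3); v=(-3,1)
3. t=1/3 → T at (11,10); v=(-3,-1)
4. t=11/3 → L at (0,19/3); v=(3,-1)
5. t=4 → R at (12,7/3); v=(-3,-1)
6. t=7/3 → B at (5,0); v=(-3,1)
7. t=5/3 → L at (0,5/3); v=(3,1)
8. t=4 → R at (12,17/3); v=(-3,1)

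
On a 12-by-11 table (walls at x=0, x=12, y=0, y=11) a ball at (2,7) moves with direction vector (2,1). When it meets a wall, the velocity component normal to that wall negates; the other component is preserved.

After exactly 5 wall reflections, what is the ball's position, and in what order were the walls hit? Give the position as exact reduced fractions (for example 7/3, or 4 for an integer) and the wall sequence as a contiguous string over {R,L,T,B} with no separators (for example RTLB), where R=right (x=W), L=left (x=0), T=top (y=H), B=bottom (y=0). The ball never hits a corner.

1. t=4 → T at (10,11); v=(2,-1)
2. t=1 → R at (12,10); v=(-2,-1)
3. t=6 → L at (0,4); v=(2,-1)
4. t=4 → B at (8,0); v=(2,1)
5. t=2 → R at (12,2); v=(-2,1)

Final position: (12,2)
Wall sequence: TRLBR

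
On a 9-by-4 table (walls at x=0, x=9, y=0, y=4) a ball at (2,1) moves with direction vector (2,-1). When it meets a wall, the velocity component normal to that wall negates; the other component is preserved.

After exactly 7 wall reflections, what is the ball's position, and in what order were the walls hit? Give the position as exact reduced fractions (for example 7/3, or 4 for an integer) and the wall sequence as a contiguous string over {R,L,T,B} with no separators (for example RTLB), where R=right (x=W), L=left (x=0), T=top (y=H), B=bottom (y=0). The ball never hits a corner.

Final position: (8,4)
Wall sequence: BRTLBRT

1. t=1 → B at (4,0); v=(2,1)
2. t=5/2 → R at (9,5/2); v=(-2,1)
3. t=3/2 → T at (6,4); v=(-2,-1)
4. t=3 → L at (0,1); v=(2,-1)
5. t=1 → B at (2,0); v=(2,1)
6. t=7/2 → R at (9,7/2); v=(-2,1)
7. t=1/2 → T at (8,4); v=(-2,-1)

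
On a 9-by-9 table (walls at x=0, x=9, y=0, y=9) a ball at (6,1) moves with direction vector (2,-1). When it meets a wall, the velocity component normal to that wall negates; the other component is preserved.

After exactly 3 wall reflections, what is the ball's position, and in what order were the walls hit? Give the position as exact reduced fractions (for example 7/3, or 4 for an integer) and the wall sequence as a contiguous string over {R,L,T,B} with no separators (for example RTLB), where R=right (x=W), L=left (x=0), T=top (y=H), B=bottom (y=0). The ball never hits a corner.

1. t=1 → B at (8,0); v=(2,1)
2. t=1/2 → R at (9,1/2); v=(-2,1)
3. t=9/2 → L at (0,5); v=(2,1)

Final position: (0,5)
Wall sequence: BRL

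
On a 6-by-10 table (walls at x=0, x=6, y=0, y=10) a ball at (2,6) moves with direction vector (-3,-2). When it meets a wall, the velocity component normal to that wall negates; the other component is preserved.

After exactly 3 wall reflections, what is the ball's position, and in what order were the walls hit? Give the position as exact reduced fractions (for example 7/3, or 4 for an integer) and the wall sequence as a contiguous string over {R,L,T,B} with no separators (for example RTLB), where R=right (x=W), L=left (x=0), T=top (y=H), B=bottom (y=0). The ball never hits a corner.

1. t=2/3 → L at (0,14/3); v=(3,-2)
2. t=2 → R at (6,2/3); v=(-3,-2)
3. t=1/3 → B at (5,0); v=(-3,2)

Final position: (5,0)
Wall sequence: LRB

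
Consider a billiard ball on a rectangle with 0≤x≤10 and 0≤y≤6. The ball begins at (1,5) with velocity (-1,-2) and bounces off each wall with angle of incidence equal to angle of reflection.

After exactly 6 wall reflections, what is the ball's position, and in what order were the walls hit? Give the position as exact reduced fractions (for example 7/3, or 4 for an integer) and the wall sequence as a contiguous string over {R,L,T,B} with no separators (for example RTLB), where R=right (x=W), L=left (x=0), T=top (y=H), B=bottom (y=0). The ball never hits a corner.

1. t=1 → L at (0,3); v=(1,-2)
2. t=3/2 → B at (3/2,0); v=(1,2)
3. t=3 → T at (9/2,6); v=(1,-2)
4. t=3 → B at (15/2,0); v=(1,2)
5. t=5/2 → R at (10,5); v=(-1,2)
6. t=1/2 → T at (19/2,6); v=(-1,-2)

Final position: (19/2,6)
Wall sequence: LBTBRT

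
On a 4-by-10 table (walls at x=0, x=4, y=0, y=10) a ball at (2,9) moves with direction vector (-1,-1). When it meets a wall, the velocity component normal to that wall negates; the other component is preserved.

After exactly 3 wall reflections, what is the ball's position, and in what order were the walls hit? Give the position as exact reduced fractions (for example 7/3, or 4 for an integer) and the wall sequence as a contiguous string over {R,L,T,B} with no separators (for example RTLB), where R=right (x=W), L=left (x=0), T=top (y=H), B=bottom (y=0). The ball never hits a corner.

1. t=2 → L at (0,7); v=(1,-1)
2. t=4 → R at (4,3); v=(-1,-1)
3. t=3 → B at (1,0); v=(-1,1)

Final position: (1,0)
Wall sequence: LRB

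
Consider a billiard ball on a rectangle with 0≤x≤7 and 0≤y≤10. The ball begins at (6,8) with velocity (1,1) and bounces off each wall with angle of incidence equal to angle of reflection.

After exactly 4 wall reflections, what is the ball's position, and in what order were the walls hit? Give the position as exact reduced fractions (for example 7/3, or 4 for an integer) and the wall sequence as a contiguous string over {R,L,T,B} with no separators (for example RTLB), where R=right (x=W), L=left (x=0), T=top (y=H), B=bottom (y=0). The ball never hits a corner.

Final position: (4,0)
Wall sequence: RTLB

1. t=1 → R at (7,9); v=(-1,1)
2. t=1 → T at (6,10); v=(-1,-1)
3. t=6 → L at (0,4); v=(1,-1)
4. t=4 → B at (4,0); v=(1,1)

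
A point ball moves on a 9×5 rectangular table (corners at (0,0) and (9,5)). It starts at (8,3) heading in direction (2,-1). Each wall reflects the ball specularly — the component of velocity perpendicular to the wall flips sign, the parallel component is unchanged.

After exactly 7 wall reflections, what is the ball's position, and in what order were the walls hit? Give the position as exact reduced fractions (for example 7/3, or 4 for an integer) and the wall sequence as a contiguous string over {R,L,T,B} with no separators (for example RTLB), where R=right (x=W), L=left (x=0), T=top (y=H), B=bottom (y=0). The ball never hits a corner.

Final position: (0,1)
Wall sequence: RBLTRBL

1. t=1/2 → R at (9,5/2); v=(-2,-1)
2. t=5/2 → B at (4,0); v=(-2,1)
3. t=2 → L at (0,2); v=(2,1)
4. t=3 → T at (6,5); v=(2,-1)
5. t=3/2 → R at (9,7/2); v=(-2,-1)
6. t=7/2 → B at (2,0); v=(-2,1)
7. t=1 → L at (0,1); v=(2,1)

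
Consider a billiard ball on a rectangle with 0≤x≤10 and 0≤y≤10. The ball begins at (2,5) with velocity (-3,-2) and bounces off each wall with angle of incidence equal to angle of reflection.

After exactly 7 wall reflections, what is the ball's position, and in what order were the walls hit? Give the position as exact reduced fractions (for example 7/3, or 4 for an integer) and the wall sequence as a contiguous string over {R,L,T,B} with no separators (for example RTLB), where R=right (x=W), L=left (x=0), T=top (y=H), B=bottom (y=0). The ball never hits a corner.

Final position: (9/2,0)
Wall sequence: LBRLTRB

1. t=2/3 → L at (0,11/3); v=(3,-2)
2. t=11/6 → B at (11/2,0); v=(3,2)
3. t=3/2 → R at (10,3); v=(-3,2)
4. t=10/3 → L at (0,29/3); v=(3,2)
5. t=1/6 → T at (1/2,10); v=(3,-2)
6. t=19/6 → R at (10,11/3); v=(-3,-2)
7. t=11/6 → B at (9/2,0); v=(-3,2)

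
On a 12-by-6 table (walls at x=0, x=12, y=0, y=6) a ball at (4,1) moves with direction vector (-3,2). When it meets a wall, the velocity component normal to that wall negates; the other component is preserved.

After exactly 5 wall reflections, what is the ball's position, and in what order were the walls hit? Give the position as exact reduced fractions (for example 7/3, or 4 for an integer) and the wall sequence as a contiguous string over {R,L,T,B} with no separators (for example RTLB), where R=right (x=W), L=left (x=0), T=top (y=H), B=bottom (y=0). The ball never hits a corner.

1. t=4/3 → L at (0,11/3); v=(3,2)
2. t=7/6 → T at (7/2,6); v=(3,-2)
3. t=17/6 → R at (12,1/3); v=(-3,-2)
4. t=1/6 → B at (23/2,0); v=(-3,2)
5. t=3 → T at (5/2,6); v=(-3,-2)

Final position: (5/2,6)
Wall sequence: LTRBT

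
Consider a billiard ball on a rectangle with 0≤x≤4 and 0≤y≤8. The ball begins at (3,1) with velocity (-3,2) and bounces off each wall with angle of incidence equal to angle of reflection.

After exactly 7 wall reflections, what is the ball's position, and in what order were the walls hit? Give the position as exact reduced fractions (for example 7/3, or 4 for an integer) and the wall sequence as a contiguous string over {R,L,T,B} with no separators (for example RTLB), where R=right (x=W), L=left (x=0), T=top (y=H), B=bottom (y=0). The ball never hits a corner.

Final position: (7/2,0)
Wall sequence: LRTLRLB

1. t=1 → L at (0,3); v=(3,2)
2. t=4/3 → R at (4,17/3); v=(-3,2)
3. t=7/6 → T at (1/2,8); v=(-3,-2)
4. t=1/6 → L at (0,23/3); v=(3,-2)
5. t=4/3 → R at (4,5); v=(-3,-2)
6. t=4/3 → L at (0,7/3); v=(3,-2)
7. t=7/6 → B at (7/2,0); v=(3,2)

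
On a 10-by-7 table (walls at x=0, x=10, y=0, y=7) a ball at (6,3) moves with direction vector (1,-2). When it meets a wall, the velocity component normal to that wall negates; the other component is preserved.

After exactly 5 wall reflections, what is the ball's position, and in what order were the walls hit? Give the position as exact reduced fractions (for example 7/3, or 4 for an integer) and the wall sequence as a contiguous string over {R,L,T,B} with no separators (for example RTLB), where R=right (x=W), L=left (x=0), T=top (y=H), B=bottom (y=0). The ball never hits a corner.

Final position: (2,7)
Wall sequence: BRTBT

1. t=3/2 → B at (15/2,0); v=(1,2)
2. t=5/2 → R at (10,5); v=(-1,2)
3. t=1 → T at (9,7); v=(-1,-2)
4. t=7/2 → B at (11/2,0); v=(-1,2)
5. t=7/2 → T at (2,7); v=(-1,-2)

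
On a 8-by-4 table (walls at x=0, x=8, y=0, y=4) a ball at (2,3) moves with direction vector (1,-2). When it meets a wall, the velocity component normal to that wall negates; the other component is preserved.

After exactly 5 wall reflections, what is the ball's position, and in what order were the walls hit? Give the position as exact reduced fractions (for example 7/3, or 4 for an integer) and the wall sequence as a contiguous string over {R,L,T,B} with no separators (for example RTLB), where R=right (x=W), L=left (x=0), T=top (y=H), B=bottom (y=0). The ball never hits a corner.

1. t=3/2 → B at (7/2,0); v=(1,2)
2. t=2 → T at (11/2,4); v=(1,-2)
3. t=2 → B at (15/2,0); v=(1,2)
4. t=1/2 → R at (8,1); v=(-1,2)
5. t=3/2 → T at (13/2,4); v=(-1,-2)

Final position: (13/2,4)
Wall sequence: BTBRT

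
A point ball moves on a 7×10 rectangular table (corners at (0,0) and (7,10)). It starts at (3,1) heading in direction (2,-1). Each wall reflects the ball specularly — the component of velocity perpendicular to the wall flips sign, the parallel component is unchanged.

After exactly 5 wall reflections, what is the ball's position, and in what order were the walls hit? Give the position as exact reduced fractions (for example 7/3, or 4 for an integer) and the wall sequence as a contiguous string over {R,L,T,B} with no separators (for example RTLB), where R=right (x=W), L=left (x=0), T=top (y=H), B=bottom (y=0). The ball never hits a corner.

Final position: (3,10)
Wall sequence: BRLRT

1. t=1 → B at (5,0); v=(2,1)
2. t=1 → R at (7,1); v=(-2,1)
3. t=7/2 → L at (0,9/2); v=(2,1)
4. t=7/2 → R at (7,8); v=(-2,1)
5. t=2 → T at (3,10); v=(-2,-1)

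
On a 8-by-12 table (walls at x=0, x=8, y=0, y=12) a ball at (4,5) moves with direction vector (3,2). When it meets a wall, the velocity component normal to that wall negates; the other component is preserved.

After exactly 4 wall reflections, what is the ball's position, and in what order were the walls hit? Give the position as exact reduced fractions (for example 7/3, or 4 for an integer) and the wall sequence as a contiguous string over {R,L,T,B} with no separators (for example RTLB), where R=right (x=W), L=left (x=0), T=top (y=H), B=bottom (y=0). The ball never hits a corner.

Final position: (8,17/3)
Wall sequence: RTLR

1. t=4/3 → R at (8,23/3); v=(-3,2)
2. t=13/6 → T at (3/2,12); v=(-3,-2)
3. t=1/2 → L at (0,11); v=(3,-2)
4. t=8/3 → R at (8,17/3); v=(-3,-2)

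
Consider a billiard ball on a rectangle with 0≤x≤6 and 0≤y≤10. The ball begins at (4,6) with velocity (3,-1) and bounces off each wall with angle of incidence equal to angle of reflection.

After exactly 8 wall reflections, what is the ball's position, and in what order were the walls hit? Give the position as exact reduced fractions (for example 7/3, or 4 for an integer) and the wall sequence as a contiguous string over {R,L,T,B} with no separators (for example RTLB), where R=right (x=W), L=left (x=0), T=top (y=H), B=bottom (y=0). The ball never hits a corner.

1. t=2/3 → R at (6,16/3); v=(-3,-1)
2. t=2 → L at (0,10/3); v=(3,-1)
3. t=2 → R at (6,4/3); v=(-3,-1)
4. t=4/3 → B at (2,0); v=(-3,1)
5. t=2/3 → L at (0,2/3); v=(3,1)
6. t=2 → R at (6,8/3); v=(-3,1)
7. t=2 → L at (0,14/3); v=(3,1)
8. t=2 → R at (6,20/3); v=(-3,1)

Final position: (6,20/3)
Wall sequence: RLRBLRLR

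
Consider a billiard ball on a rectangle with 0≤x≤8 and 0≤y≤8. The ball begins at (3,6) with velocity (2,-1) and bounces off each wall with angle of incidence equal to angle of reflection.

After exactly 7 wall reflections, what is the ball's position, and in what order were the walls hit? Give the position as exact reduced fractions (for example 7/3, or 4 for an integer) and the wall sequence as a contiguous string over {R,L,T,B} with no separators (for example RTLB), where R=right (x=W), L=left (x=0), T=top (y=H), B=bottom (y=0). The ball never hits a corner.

1. t=5/2 → R at (8,7/2); v=(-2,-1)
2. t=7/2 → B at (1,0); v=(-2,1)
3. t=1/2 → L at (0,1/2); v=(2,1)
4. t=4 → R at (8,9/2); v=(-2,1)
5. t=7/2 → T at (1,8); v=(-2,-1)
6. t=1/2 → L at (0,15/2); v=(2,-1)
7. t=4 → R at (8,7/2); v=(-2,-1)

Final position: (8,7/2)
Wall sequence: RBLRTLR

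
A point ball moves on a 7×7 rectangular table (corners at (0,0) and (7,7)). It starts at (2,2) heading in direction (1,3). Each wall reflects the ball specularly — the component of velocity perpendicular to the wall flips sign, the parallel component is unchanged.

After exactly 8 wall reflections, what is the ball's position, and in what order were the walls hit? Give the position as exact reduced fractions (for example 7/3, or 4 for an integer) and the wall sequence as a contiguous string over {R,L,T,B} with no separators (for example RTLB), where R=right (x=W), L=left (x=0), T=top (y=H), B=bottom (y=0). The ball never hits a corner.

1. t=5/3 → T at (11/3,7); v=(1,-3)
2. t=7/3 → B at (6,0); v=(1,3)
3. t=1 → R at (7,3); v=(-1,3)
4. t=4/3 → T at (17/3,7); v=(-1,-3)
5. t=7/3 → B at (10/3,0); v=(-1,3)
6. t=7/3 → T at (1,7); v=(-1,-3)
7. t=1 → L at (0,4); v=(1,-3)
8. t=4/3 → B at (4/3,0); v=(1,3)

Final position: (4/3,0)
Wall sequence: TBRTBTLB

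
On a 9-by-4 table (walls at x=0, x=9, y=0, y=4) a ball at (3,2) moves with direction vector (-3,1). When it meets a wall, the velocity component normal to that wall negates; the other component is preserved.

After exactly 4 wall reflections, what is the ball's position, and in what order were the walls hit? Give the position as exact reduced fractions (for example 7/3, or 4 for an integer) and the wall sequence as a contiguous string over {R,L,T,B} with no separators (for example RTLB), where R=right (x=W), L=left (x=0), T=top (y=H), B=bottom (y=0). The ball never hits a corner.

1. t=1 → L at (0,3); v=(3,1)
2. t=1 → T at (3,4); v=(3,-1)
3. t=2 → R at (9,2); v=(-3,-1)
4. t=2 → B at (3,0); v=(-3,1)

Final position: (3,0)
Wall sequence: LTRB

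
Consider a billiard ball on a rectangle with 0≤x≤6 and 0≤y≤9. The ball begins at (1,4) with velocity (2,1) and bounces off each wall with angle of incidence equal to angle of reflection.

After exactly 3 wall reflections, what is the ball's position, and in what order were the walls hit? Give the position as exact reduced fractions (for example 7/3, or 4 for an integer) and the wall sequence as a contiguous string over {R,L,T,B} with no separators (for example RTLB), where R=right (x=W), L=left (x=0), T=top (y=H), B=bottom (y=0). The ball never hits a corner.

1. t=5/2 → R at (6,13/2); v=(-2,1)
2. t=5/2 → T at (1,9); v=(-2,-1)
3. t=1/2 → L at (0,17/2); v=(2,-1)

Final position: (0,17/2)
Wall sequence: RTL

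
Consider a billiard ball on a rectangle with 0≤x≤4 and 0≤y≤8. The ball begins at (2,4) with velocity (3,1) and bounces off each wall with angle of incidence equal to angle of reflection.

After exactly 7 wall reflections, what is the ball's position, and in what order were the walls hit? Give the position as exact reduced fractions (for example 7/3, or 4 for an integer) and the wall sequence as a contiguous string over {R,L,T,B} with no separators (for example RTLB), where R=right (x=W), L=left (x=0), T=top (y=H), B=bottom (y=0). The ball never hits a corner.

Final position: (0,14/3)
Wall sequence: RLRTLRL

1. t=2/3 → R at (4,14/3); v=(-3,1)
2. t=4/3 → L at (0,6); v=(3,1)
3. t=4/3 → R at (4,22/3); v=(-3,1)
4. t=2/3 → T at (2,8); v=(-3,-1)
5. t=2/3 → L at (0,22/3); v=(3,-1)
6. t=4/3 → R at (4,6); v=(-3,-1)
7. t=4/3 → L at (0,14/3); v=(3,-1)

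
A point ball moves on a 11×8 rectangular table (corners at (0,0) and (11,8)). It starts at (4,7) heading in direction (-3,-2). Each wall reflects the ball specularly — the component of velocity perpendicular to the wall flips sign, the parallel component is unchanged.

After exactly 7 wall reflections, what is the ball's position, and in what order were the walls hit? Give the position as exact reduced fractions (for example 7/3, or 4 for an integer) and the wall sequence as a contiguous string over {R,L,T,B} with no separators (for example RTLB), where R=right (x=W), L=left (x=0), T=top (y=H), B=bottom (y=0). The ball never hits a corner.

Final position: (11,5/3)
Wall sequence: LBRTLBR

1. t=4/3 → L at (0,13/3); v=(3,-2)
2. t=13/6 → B at (13/2,0); v=(3,2)
3. t=3/2 → R at (11,3); v=(-3,2)
4. t=5/2 → T at (7/2,8); v=(-3,-2)
5. t=7/6 → L at (0,17/3); v=(3,-2)
6. t=17/6 → B at (17/2,0); v=(3,2)
7. t=5/6 → R at (11,5/3); v=(-3,2)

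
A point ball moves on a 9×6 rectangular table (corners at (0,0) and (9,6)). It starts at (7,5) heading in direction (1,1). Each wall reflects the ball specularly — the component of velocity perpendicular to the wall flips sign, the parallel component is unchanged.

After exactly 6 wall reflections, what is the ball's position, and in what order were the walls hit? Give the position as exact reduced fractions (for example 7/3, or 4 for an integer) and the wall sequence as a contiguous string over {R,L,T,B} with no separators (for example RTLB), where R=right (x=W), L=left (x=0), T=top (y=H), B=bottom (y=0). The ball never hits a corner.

1. t=1 → T at (8,6); v=(1,-1)
2. t=1 → R at (9,5); v=(-1,-1)
3. t=5 → B at (4,0); v=(-1,1)
4. t=4 → L at (0,4); v=(1,1)
5. t=2 → T at (2,6); v=(1,-1)
6. t=6 → B at (8,0); v=(1,1)

Final position: (8,0)
Wall sequence: TRBLTB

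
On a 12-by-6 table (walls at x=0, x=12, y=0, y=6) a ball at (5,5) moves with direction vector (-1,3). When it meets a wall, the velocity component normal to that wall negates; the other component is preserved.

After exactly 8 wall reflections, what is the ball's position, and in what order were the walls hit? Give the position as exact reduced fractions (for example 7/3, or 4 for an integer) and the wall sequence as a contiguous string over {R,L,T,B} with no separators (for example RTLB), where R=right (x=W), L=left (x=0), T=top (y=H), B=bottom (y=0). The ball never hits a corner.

1. t=1/3 → T at (14/3,6); v=(-1,-3)
2. t=2 → B at (8/3,0); v=(-1,3)
3. t=2 → T at (2/3,6); v=(-1,-3)
4. t=2/3 → L at (0,4); v=(1,-3)
5. t=4/3 → B at (4/3,0); v=(1,3)
6. t=2 → T at (10/3,6); v=(1,-3)
7. t=2 → B at (16/3,0); v=(1,3)
8. t=2 → T at (22/3,6); v=(1,-3)

Final position: (22/3,6)
Wall sequence: TBTLBTBT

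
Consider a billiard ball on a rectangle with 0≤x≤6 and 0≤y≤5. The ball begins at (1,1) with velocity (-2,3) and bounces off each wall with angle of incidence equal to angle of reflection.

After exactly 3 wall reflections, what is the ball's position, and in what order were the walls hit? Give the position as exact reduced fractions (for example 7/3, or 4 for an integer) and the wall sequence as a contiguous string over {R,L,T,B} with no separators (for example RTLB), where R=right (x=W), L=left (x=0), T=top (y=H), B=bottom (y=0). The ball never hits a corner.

Final position: (5,0)
Wall sequence: LTB

1. t=1/2 → L at (0,5/2); v=(2,3)
2. t=5/6 → T at (5/3,5); v=(2,-3)
3. t=5/3 → B at (5,0); v=(2,3)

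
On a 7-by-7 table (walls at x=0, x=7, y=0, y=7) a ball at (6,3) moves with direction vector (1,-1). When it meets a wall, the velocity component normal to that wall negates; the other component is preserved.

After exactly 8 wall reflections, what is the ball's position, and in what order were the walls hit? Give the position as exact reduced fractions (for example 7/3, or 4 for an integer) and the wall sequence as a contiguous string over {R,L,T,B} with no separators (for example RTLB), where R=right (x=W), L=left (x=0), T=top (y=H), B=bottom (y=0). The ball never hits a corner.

1. t=1 → R at (7,2); v=(-1,-1)
2. t=2 → B at (5,0); v=(-1,1)
3. t=5 → L at (0,5); v=(1,1)
4. t=2 → T at (2,7); v=(1,-1)
5. t=5 → R at (7,2); v=(-1,-1)
6. t=2 → B at (5,0); v=(-1,1)
7. t=5 → L at (0,5); v=(1,1)
8. t=2 → T at (2,7); v=(1,-1)

Final position: (2,7)
Wall sequence: RBLTRBLT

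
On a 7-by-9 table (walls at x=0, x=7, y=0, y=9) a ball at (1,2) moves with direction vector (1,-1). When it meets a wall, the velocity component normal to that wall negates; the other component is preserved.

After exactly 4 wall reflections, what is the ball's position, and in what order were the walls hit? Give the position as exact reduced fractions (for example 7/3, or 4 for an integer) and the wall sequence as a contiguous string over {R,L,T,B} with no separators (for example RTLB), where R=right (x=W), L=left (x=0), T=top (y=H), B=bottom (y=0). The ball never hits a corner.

1. t=2 → B at (3,0); v=(1,1)
2. t=4 → R at (7,4); v=(-1,1)
3. t=5 → T at (2,9); v=(-1,-1)
4. t=2 → L at (0,7); v=(1,-1)

Final position: (0,7)
Wall sequence: BRTL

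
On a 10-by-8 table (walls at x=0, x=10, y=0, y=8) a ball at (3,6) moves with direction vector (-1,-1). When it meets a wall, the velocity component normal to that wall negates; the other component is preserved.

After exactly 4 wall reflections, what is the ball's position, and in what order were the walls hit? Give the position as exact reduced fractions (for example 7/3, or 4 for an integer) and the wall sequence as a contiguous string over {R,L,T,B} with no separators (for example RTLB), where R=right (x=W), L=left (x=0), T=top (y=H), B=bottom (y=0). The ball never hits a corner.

Final position: (9,8)
Wall sequence: LBRT

1. t=3 → L at (0,3); v=(1,-1)
2. t=3 → B at (3,0); v=(1,1)
3. t=7 → R at (10,7); v=(-1,1)
4. t=1 → T at (9,8); v=(-1,-1)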